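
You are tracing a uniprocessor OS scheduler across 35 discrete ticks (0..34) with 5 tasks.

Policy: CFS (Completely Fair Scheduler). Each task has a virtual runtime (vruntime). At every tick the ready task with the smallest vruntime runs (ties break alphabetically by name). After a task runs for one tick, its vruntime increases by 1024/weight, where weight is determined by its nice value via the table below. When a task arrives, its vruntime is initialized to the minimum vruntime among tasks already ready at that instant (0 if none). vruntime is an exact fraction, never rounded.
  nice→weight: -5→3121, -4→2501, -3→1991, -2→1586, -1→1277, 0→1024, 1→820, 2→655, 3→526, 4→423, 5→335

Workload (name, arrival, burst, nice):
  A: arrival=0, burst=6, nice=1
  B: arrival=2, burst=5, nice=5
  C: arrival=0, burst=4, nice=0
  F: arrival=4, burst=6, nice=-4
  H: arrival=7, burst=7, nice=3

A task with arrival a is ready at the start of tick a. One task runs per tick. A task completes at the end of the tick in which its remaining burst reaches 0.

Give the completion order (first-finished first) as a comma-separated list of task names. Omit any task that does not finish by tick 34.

completion order = C, F, A, B, H

t=0: vr[A=0 C=0] → run A
t=1: vr[A=256/205 C=0] → run C
t=2: vr[A=256/205 B=1 C=1] → run B
t=3: vr[A=256/205 B=1359/335 C=1] → run C
t=4: vr[A=256/205 B=1359/335 C=2 F=256/205] → run A
t=5: vr[A=512/205 B=1359/335 C=2 F=256/205] → run F
t=6: vr[A=512/205 B=1359/335 C=2 F=20736/12505] → run F
t=7: vr[A=512/205 B=1359/335 C=2 F=25856/12505 H=2] → run C
t=8: vr[A=512/205 B=1359/335 C=3 F=25856/12505 H=2] → run H
t=9: vr[A=512/205 B=1359/335 C=3 F=25856/12505 H=1038/263] → run F
t=10: vr[A=512/205 B=1359/335 C=3 F=30976/12505 H=1038/263] → run F
t=11: vr[A=512/205 B=1359/335 C=3 F=36096/12505 H=1038/263] → run A
t=12: vr[A=768/205 B=1359/335 C=3 F=36096/12505 H=1038/263] → run F
t=13: vr[A=768/205 B=1359/335 C=3 F=41216/12505 H=1038/263] → run C
t=14: vr[A=768/205 B=1359/335 F=41216/12505 H=1038/263] → run F
t=15: vr[A=768/205 B=1359/335 H=1038/263] → run A
t=16: vr[A=1024/205 B=1359/335 H=1038/263] → run H
t=17: vr[A=1024/205 B=1359/335 H=1550/263] → run B
t=18: vr[A=1024/205 B=2383/335 H=1550/263] → run A
t=19: vr[A=256/41 B=2383/335 H=1550/263] → run H
t=20: vr[A=256/41 B=2383/335 H=2062/263] → run A
t=21: vr[B=2383/335 H=2062/263] → run B
t=22: vr[B=3407/335 H=2062/263] → run H
t=23: vr[B=3407/335 H=2574/263] → run H
t=24: vr[B=3407/335 H=3086/263] → run B
t=25: vr[B=4431/335 H=3086/263] → run H
t=26: vr[B=4431/335 H=3598/263] → run B
t=27: vr[H=3598/263] → run H
t=28: (idle)
t=29: (idle)
t=30: (idle)
t=31: (idle)
t=32: (idle)
t=33: (idle)
t=34: (idle)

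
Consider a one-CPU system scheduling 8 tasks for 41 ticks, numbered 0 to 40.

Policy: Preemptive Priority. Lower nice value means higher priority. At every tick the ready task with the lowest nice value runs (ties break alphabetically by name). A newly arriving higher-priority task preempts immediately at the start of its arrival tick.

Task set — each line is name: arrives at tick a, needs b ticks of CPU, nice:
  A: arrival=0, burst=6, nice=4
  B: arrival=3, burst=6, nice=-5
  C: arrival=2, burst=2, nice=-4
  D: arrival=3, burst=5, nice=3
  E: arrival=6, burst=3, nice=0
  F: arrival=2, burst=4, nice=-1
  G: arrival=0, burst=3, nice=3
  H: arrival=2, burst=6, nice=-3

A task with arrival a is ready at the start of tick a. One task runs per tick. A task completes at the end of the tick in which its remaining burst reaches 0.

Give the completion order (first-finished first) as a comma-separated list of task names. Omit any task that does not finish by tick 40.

t=0: ready={A,G} → run G
t=1: ready={A,G} → run G
t=2: ready={A,C,F,G,H} → run C
t=3: ready={A,B,C,D,F,G,H} → run B
t=4: ready={A,B,C,D,F,G,H} → run B
t=5: ready={A,B,C,D,F,G,H} → run B
t=6: ready={A,B,C,D,E,F,G,H} → run B
t=7: ready={A,B,C,D,E,F,G,H} → run B
t=8: ready={A,B,C,D,E,F,G,H} → run B
t=9: ready={A,C,D,E,F,G,H} → run C
t=10: ready={A,D,E,F,G,H} → run H
t=11: ready={A,D,E,F,G,H} → run H
t=12: ready={A,D,E,F,G,H} → run H
t=13: ready={A,D,E,F,G,H} → run H
t=14: ready={A,D,E,F,G,H} → run H
t=15: ready={A,D,E,F,G,H} → run H
t=16: ready={A,D,E,F,G} → run F
t=17: ready={A,D,E,F,G} → run F
t=18: ready={A,D,E,F,G} → run F
t=19: ready={A,D,E,F,G} → run F
t=20: ready={A,D,E,G} → run E
t=21: ready={A,D,E,G} → run E
t=22: ready={A,D,E,G} → run E
t=23: ready={A,D,G} → run D
t=24: ready={A,D,G} → run D
t=25: ready={A,D,G} → run D
t=26: ready={A,D,G} → run D
t=27: ready={A,D,G} → run D
t=28: ready={A,G} → run G
t=29: ready={A} → run A
t=30: ready={A} → run A
t=31: ready={A} → run A
t=32: ready={A} → run A
t=33: ready={A} → run A
t=34: ready={A} → run A
t=35: (idle)
t=36: (idle)
t=37: (idle)
t=38: (idle)
t=39: (idle)
t=40: (idle)

completion order = B, C, H, F, E, D, G, A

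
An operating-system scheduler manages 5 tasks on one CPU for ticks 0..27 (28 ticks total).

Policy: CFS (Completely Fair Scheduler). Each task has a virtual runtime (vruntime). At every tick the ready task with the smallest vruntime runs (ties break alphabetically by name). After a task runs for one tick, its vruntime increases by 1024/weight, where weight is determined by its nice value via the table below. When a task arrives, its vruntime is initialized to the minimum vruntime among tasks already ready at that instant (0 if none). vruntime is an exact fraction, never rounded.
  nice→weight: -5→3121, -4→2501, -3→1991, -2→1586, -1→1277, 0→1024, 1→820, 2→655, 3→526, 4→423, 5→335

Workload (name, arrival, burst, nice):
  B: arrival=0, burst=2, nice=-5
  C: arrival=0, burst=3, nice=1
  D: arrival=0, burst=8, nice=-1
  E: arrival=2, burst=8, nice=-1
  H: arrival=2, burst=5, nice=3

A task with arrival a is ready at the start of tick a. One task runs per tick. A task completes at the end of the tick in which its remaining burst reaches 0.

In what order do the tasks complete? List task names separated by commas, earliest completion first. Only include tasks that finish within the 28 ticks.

completion order = B, C, D, E, H

t=0: vr[B=0 C=0 D=0] → run B
t=1: vr[B=1024/3121 C=0 D=0] → run C
t=2: vr[B=1024/3121 C=256/205 D=0 E=0 H=0] → run D
t=3: vr[B=1024/3121 C=256/205 D=1024/1277 E=0 H=0] → run E
t=4: vr[B=1024/3121 C=256/205 D=1024/1277 E=1024/1277 H=0] → run H
t=5: vr[B=1024/3121 C=256/205 D=1024/1277 E=1024/1277 H=512/263] → run B
t=6: vr[C=256/205 D=1024/1277 E=1024/1277 H=512/263] → run D
t=7: vr[C=256/205 D=2048/1277 E=1024/1277 H=512/263] → run E
t=8: vr[C=256/205 D=2048/1277 E=2048/1277 H=512/263] → run C
t=9: vr[C=512/205 D=2048/1277 E=2048/1277 H=512/263] → run D
t=10: vr[C=512/205 D=3072/1277 E=2048/1277 H=512/263] → run E
t=11: vr[C=512/205 D=3072/1277 E=3072/1277 H=512/263] → run H
t=12: vr[C=512/205 D=3072/1277 E=3072/1277 H=1024/263] → run D
t=13: vr[C=512/205 D=4096/1277 E=3072/1277 H=1024/263] → run E
t=14: vr[C=512/205 D=4096/1277 E=4096/1277 H=1024/263] → run C
t=15: vr[D=4096/1277 E=4096/1277 H=1024/263] → run D
t=16: vr[D=5120/1277 E=4096/1277 H=1024/263] → run E
t=17: vr[D=5120/1277 E=5120/1277 H=1024/263] → run H
t=18: vr[D=5120/1277 E=5120/1277 H=1536/263] → run D
t=19: vr[D=6144/1277 E=5120/1277 H=1536/263] → run E
t=20: vr[D=6144/1277 E=6144/1277 H=1536/263] → run D
t=21: vr[D=7168/1277 E=6144/1277 H=1536/263] → run E
t=22: vr[D=7168/1277 E=7168/1277 H=1536/263] → run D
t=23: vr[E=7168/1277 H=1536/263] → run E
t=24: vr[H=1536/263] → run H
t=25: vr[H=2048/263] → run H
t=26: (idle)
t=27: (idle)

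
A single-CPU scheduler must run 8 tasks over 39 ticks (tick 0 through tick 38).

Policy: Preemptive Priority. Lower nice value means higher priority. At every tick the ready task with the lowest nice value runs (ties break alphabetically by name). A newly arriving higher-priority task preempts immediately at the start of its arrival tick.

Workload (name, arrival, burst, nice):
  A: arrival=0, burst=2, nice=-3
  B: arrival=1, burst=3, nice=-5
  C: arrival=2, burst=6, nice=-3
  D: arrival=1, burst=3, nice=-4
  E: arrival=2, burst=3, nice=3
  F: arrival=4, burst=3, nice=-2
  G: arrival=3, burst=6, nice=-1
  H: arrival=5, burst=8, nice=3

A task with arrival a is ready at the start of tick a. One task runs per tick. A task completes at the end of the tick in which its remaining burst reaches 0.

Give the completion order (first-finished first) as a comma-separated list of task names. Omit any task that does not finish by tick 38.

completion order = B, D, A, C, F, G, E, H

t=0: ready={A} → run A
t=1: ready={A,B,D} → run B
t=2: ready={A,B,C,D,E} → run B
t=3: ready={A,B,C,D,E,G} → run B
t=4: ready={A,C,D,E,F,G} → run D
t=5: ready={A,C,D,E,F,G,H} → run D
t=6: ready={A,C,D,E,F,G,H} → run D
t=7: ready={A,C,E,F,G,H} → run A
t=8: ready={C,E,F,G,H} → run C
t=9: ready={C,E,F,G,H} → run C
t=10: ready={C,E,F,G,H} → run C
t=11: ready={C,E,F,G,H} → run C
t=12: ready={C,E,F,G,H} → run C
t=13: ready={C,E,F,G,H} → run C
t=14: ready={E,F,G,H} → run F
t=15: ready={E,F,G,H} → run F
t=16: ready={E,F,G,H} → run F
t=17: ready={E,G,H} → run G
t=18: ready={E,G,H} → run G
t=19: ready={E,G,H} → run G
t=20: ready={E,G,H} → run G
t=21: ready={E,G,H} → run G
t=22: ready={E,G,H} → run G
t=23: ready={E,H} → run E
t=24: ready={E,H} → run E
t=25: ready={E,H} → run E
t=26: ready={H} → run H
t=27: ready={H} → run H
t=28: ready={H} → run H
t=29: ready={H} → run H
t=30: ready={H} → run H
t=31: ready={H} → run H
t=32: ready={H} → run H
t=33: ready={H} → run H
t=34: (idle)
t=35: (idle)
t=36: (idle)
t=37: (idle)
t=38: (idle)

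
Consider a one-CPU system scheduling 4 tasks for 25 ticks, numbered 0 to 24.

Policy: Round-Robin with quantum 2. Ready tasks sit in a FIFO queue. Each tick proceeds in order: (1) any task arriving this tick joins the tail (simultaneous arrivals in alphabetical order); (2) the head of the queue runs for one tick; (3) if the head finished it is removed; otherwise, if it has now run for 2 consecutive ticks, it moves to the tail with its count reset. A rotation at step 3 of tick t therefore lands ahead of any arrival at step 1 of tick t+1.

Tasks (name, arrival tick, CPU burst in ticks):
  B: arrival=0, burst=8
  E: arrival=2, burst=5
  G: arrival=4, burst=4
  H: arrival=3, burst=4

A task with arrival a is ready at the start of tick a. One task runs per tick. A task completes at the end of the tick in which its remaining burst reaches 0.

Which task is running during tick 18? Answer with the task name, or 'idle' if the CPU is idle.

running at tick 18 = G

t=0: queue=[B] q_used=0 → run B
t=1: queue=[B] q_used=1 → run B
t=2: queue=[B,E] q_used=0 → run B
t=3: queue=[B,E,H] q_used=1 → run B
t=4: queue=[E,H,B,G] q_used=0 → run E
t=5: queue=[E,H,B,G] q_used=1 → run E
t=6: queue=[H,B,G,E] q_used=0 → run H
t=7: queue=[H,B,G,E] q_used=1 → run H
t=8: queue=[B,G,E,H] q_used=0 → run B
t=9: queue=[B,G,E,H] q_used=1 → run B
t=10: queue=[G,E,H,B] q_used=0 → run G
t=11: queue=[G,E,H,B] q_used=1 → run G
t=12: queue=[E,H,B,G] q_used=0 → run E
t=13: queue=[E,H,B,G] q_used=1 → run E
t=14: queue=[H,B,G,E] q_used=0 → run H
t=15: queue=[H,B,G,E] q_used=1 → run H
t=16: queue=[B,G,E] q_used=0 → run B
t=17: queue=[B,G,E] q_used=1 → run B
t=18: queue=[G,E] q_used=0 → run G
t=19: queue=[G,E] q_used=1 → run G
t=20: queue=[E] q_used=0 → run E
t=21: (idle)
t=22: (idle)
t=23: (idle)
t=24: (idle)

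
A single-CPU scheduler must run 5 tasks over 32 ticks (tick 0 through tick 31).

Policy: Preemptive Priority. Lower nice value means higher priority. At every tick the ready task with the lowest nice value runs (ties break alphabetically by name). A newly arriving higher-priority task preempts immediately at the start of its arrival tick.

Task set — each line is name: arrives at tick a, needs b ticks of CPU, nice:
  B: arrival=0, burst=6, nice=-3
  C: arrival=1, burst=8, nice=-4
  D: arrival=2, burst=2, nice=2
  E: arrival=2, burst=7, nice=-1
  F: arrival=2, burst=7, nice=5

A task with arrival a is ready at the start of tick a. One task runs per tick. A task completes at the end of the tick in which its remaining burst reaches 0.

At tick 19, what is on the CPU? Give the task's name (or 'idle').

running at tick 19 = E

t=0: ready={B} → run B
t=1: ready={B,C} → run C
t=2: ready={B,C,D,E,F} → run C
t=3: ready={B,C,D,E,F} → run C
t=4: ready={B,C,D,E,F} → run C
t=5: ready={B,C,D,E,F} → run C
t=6: ready={B,C,D,E,F} → run C
t=7: ready={B,C,D,E,F} → run C
t=8: ready={B,C,D,E,F} → run C
t=9: ready={B,D,E,F} → run B
t=10: ready={B,D,E,F} → run B
t=11: ready={B,D,E,F} → run B
t=12: ready={B,D,E,F} → run B
t=13: ready={B,D,E,F} → run B
t=14: ready={D,E,F} → run E
t=15: ready={D,E,F} → run E
t=16: ready={D,E,F} → run E
t=17: ready={D,E,F} → run E
t=18: ready={D,E,F} → run E
t=19: ready={D,E,F} → run E
t=20: ready={D,E,F} → run E
t=21: ready={D,F} → run D
t=22: ready={D,F} → run D
t=23: ready={F} → run F
t=24: ready={F} → run F
t=25: ready={F} → run F
t=26: ready={F} → run F
t=27: ready={F} → run F
t=28: ready={F} → run F
t=29: ready={F} → run F
t=30: (idle)
t=31: (idle)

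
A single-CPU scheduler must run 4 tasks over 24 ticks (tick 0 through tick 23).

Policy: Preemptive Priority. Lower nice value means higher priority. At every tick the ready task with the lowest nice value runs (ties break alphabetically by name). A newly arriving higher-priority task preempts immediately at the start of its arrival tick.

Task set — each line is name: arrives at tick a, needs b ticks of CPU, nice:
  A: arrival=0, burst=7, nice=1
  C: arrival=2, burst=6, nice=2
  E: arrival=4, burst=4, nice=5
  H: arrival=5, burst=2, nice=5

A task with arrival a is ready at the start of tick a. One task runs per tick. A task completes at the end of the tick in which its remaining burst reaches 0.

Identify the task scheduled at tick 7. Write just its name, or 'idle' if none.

t=0: ready={A} → run A
t=1: ready={A} → run A
t=2: ready={A,C} → run A
t=3: ready={A,C} → run A
t=4: ready={A,C,E} → run A
t=5: ready={A,C,E,H} → run A
t=6: ready={A,C,E,H} → run A
t=7: ready={C,E,H} → run C
t=8: ready={C,E,H} → run C
t=9: ready={C,E,H} → run C
t=10: ready={C,E,H} → run C
t=11: ready={C,E,H} → run C
t=12: ready={C,E,H} → run C
t=13: ready={E,H} → run E
t=14: ready={E,H} → run E
t=15: ready={E,H} → run E
t=16: ready={E,H} → run E
t=17: ready={H} → run H
t=18: ready={H} → run H
t=19: (idle)
t=20: (idle)
t=21: (idle)
t=22: (idle)
t=23: (idle)

running at tick 7 = C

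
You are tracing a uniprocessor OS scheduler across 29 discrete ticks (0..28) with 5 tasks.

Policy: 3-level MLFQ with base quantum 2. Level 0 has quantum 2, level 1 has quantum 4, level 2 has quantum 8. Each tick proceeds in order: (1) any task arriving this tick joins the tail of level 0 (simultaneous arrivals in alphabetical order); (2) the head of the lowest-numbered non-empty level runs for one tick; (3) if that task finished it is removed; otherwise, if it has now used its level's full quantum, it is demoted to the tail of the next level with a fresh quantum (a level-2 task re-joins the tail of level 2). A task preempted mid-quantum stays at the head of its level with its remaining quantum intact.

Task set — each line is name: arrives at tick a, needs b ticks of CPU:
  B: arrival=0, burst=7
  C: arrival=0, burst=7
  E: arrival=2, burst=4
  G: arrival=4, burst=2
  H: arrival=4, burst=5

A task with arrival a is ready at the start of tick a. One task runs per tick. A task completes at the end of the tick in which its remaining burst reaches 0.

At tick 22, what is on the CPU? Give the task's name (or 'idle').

running at tick 22 = H

t=0: L0/L1/L2 = BC/-/- → run B
t=1: L0/L1/L2 = BC/-/- → run B
t=2: L0/L1/L2 = CE/B/- → run C
t=3: L0/L1/L2 = CE/B/- → run C
t=4: L0/L1/L2 = EGH/BC/- → run E
t=5: L0/L1/L2 = EGH/BC/- → run E
t=6: L0/L1/L2 = GH/BCE/- → run G
t=7: L0/L1/L2 = GH/BCE/- → run G
t=8: L0/L1/L2 = H/BCE/- → run H
t=9: L0/L1/L2 = H/BCE/- → run H
t=10: L0/L1/L2 = -/BCEH/- → run B
t=11: L0/L1/L2 = -/BCEH/- → run B
t=12: L0/L1/L2 = -/BCEH/- → run B
t=13: L0/L1/L2 = -/BCEH/- → run B
t=14: L0/L1/L2 = -/CEH/B → run C
t=15: L0/L1/L2 = -/CEH/B → run C
t=16: L0/L1/L2 = -/CEH/B → run C
t=17: L0/L1/L2 = -/CEH/B → run C
t=18: L0/L1/L2 = -/EH/BC → run E
t=19: L0/L1/L2 = -/EH/BC → run E
t=20: L0/L1/L2 = -/H/BC → run H
t=21: L0/L1/L2 = -/H/BC → run H
t=22: L0/L1/L2 = -/H/BC → run H
t=23: L0/L1/L2 = -/-/BC → run B
t=24: L0/L1/L2 = -/-/C → run C
t=25: (idle)
t=26: (idle)
t=27: (idle)
t=28: (idle)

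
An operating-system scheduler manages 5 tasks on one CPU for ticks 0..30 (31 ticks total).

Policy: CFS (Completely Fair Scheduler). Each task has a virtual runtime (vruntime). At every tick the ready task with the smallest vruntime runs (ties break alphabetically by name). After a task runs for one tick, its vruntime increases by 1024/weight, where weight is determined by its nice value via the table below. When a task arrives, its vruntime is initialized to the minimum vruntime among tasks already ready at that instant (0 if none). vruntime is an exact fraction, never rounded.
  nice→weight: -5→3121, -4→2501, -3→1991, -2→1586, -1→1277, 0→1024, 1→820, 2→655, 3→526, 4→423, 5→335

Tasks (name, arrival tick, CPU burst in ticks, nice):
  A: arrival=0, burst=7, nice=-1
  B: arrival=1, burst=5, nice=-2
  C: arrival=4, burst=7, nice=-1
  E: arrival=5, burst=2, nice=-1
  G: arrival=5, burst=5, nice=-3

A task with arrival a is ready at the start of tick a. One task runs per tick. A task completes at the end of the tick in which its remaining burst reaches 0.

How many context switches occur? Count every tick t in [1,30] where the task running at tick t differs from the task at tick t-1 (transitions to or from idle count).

context switches = 22

t=0: vr[A=0] → run A
t=1: vr[A=1024/1277 B=1024/1277] → run A
t=2: vr[A=2048/1277 B=1024/1277] → run B
t=3: vr[A=2048/1277 B=1465856/1012661] → run B
t=4: vr[A=2048/1277 B=2119680/1012661 C=2048/1277] → run A
t=5: vr[A=3072/1277 B=2119680/1012661 C=2048/1277 E=2048/1277 G=2048/1277] → run C
t=6: vr[A=3072/1277 B=2119680/1012661 C=3072/1277 E=2048/1277 G=2048/1277] → run E
t=7: vr[A=3072/1277 B=2119680/1012661 C=3072/1277 E=3072/1277 G=2048/1277] → run G
t=8: vr[A=3072/1277 B=2119680/1012661 C=3072/1277 E=3072/1277 G=5385216/2542507] → run B
t=9: vr[A=3072/1277 B=2773504/1012661 C=3072/1277 E=3072/1277 G=5385216/2542507] → run G
t=10: vr[A=3072/1277 B=2773504/1012661 C=3072/1277 E=3072/1277 G=6692864/2542507] → run A
t=11: vr[A=4096/1277 B=2773504/1012661 C=3072/1277 E=3072/1277 G=6692864/2542507] → run C
t=12: vr[A=4096/1277 B=2773504/1012661 C=4096/1277 E=3072/1277 G=6692864/2542507] → run E
t=13: vr[A=4096/1277 B=2773504/1012661 C=4096/1277 G=6692864/2542507] → run G
t=14: vr[A=4096/1277 B=2773504/1012661 C=4096/1277 G=8000512/2542507] → run B
t=15: vr[A=4096/1277 B=3427328/1012661 C=4096/1277 G=8000512/2542507] → run G
t=16: vr[A=4096/1277 B=3427328/1012661 C=4096/1277 G=9308160/2542507] → run A
t=17: vr[A=5120/1277 B=3427328/1012661 C=4096/1277 G=9308160/2542507] → run C
t=18: vr[A=5120/1277 B=3427328/1012661 C=5120/1277 G=9308160/2542507] → run B
t=19: vr[A=5120/1277 C=5120/1277 G=9308160/2542507] → run G
t=20: vr[A=5120/1277 C=5120/1277] → run A
t=21: vr[A=6144/1277 C=5120/1277] → run C
t=22: vr[A=6144/1277 C=6144/1277] → run A
t=23: vr[C=6144/1277] → run C
t=24: vr[C=7168/1277] → run C
t=25: vr[C=8192/1277] → run C
t=26: (idle)
t=27: (idle)
t=28: (idle)
t=29: (idle)
t=30: (idle)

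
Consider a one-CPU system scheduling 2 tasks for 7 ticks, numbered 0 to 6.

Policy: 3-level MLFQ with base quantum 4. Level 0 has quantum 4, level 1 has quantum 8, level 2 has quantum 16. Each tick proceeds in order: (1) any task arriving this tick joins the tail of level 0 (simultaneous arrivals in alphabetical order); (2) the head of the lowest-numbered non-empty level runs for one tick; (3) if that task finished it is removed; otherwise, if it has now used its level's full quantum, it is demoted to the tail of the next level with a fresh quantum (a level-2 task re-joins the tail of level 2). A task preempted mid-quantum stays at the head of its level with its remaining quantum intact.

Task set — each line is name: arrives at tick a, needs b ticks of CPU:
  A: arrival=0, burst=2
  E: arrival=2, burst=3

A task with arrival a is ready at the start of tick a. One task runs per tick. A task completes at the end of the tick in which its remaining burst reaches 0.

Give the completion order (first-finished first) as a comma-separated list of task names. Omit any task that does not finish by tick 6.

t=0: L0/L1/L2 = A/-/- → run A
t=1: L0/L1/L2 = A/-/- → run A
t=2: L0/L1/L2 = E/-/- → run E
t=3: L0/L1/L2 = E/-/- → run E
t=4: L0/L1/L2 = E/-/- → run E
t=5: (idle)
t=6: (idle)

completion order = A, E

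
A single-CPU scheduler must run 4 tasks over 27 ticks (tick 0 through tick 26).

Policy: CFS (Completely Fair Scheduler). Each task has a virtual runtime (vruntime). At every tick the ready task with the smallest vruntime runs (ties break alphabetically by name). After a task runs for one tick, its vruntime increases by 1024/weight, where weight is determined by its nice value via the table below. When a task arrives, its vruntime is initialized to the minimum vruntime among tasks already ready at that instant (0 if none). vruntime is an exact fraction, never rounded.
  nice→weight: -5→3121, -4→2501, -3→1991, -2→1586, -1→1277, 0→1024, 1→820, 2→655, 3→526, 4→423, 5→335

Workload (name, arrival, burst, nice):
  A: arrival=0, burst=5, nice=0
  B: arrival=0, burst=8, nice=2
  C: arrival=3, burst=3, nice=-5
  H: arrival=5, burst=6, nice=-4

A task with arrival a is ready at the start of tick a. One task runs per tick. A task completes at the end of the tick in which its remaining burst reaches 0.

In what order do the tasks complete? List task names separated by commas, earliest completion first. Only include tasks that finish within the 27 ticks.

t=0: vr[A=0 B=0] → run A
t=1: vr[A=1 B=0] → run B
t=2: vr[A=1 B=1024/655] → run A
t=3: vr[A=2 B=1024/655 C=1024/655] → run B
t=4: vr[A=2 B=2048/655 C=1024/655] → run C
t=5: vr[A=2 B=2048/655 C=3866624/2044255 H=3866624/2044255] → run C
t=6: vr[A=2 B=2048/655 C=4537344/2044255 H=3866624/2044255] → run H
t=7: vr[A=2 B=2048/655 C=4537344/2044255 H=11763743744/5112681755] → run A
t=8: vr[A=3 B=2048/655 C=4537344/2044255 H=11763743744/5112681755] → run C
t=9: vr[A=3 B=2048/655 H=11763743744/5112681755] → run H
t=10: vr[A=3 B=2048/655 H=13857060864/5112681755] → run H
t=11: vr[A=3 B=2048/655 H=15950377984/5112681755] → run A
t=12: vr[A=4 B=2048/655 H=15950377984/5112681755] → run H
t=13: vr[A=4 B=2048/655 H=18043695104/5112681755] → run B
t=14: vr[A=4 B=3072/655 H=18043695104/5112681755] → run H
t=15: vr[A=4 B=3072/655 H=20137012224/5112681755] → run H
t=16: vr[A=4 B=3072/655] → run A
t=17: vr[B=3072/655] → run B
t=18: vr[B=4096/655] → run B
t=19: vr[B=1024/131] → run B
t=20: vr[B=6144/655] → run B
t=21: vr[B=7168/655] → run B
t=22: (idle)
t=23: (idle)
t=24: (idle)
t=25: (idle)
t=26: (idle)

completion order = C, H, A, B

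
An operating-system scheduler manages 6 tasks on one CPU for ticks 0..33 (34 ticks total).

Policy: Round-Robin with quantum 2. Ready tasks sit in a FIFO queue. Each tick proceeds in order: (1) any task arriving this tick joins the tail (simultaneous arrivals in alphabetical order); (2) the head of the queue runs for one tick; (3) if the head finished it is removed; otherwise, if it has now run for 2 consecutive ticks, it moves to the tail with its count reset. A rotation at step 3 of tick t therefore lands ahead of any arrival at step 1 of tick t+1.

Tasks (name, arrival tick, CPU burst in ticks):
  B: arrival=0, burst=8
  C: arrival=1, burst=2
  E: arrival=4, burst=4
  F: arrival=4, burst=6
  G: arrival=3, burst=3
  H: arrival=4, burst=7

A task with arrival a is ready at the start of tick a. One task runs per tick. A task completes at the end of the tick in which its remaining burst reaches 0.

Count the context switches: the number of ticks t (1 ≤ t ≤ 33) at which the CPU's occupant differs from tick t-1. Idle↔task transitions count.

context switches = 15

t=0: queue=[B] q_used=0 → run B
t=1: queue=[B,C] q_used=1 → run B
t=2: queue=[C,B] q_used=0 → run C
t=3: queue=[C,B,G] q_used=1 → run C
t=4: queue=[B,G,E,F,H] q_used=0 → run B
t=5: queue=[B,G,E,F,H] q_used=1 → run B
t=6: queue=[G,E,F,H,B] q_used=0 → run G
t=7: queue=[G,E,F,H,B] q_used=1 → run G
t=8: queue=[E,F,H,B,G] q_used=0 → run E
t=9: queue=[E,F,H,B,G] q_used=1 → run E
t=10: queue=[F,H,B,G,E] q_used=0 → run F
t=11: queue=[F,H,B,G,E] q_used=1 → run F
t=12: queue=[H,B,G,E,F] q_used=0 → run H
t=13: queue=[H,B,G,E,F] q_used=1 → run H
t=14: queue=[B,G,E,F,H] q_used=0 → run B
t=15: queue=[B,G,E,F,H] q_used=1 → run B
t=16: queue=[G,E,F,H,B] q_used=0 → run G
t=17: queue=[E,F,H,B] q_used=0 → run E
t=18: queue=[E,F,H,B] q_used=1 → run E
t=19: queue=[F,H,B] q_used=0 → run F
t=20: queue=[F,H,B] q_used=1 → run F
t=21: queue=[H,B,F] q_used=0 → run H
t=22: queue=[H,B,F] q_used=1 → run H
t=23: queue=[B,F,H] q_used=0 → run B
t=24: queue=[B,F,H] q_used=1 → run B
t=25: queue=[F,H] q_used=0 → run F
t=26: queue=[F,H] q_used=1 → run F
t=27: queue=[H] q_used=0 → run H
t=28: queue=[H] q_used=1 → run H
t=29: queue=[H] q_used=0 → run H
t=30: (idle)
t=31: (idle)
t=32: (idle)
t=33: (idle)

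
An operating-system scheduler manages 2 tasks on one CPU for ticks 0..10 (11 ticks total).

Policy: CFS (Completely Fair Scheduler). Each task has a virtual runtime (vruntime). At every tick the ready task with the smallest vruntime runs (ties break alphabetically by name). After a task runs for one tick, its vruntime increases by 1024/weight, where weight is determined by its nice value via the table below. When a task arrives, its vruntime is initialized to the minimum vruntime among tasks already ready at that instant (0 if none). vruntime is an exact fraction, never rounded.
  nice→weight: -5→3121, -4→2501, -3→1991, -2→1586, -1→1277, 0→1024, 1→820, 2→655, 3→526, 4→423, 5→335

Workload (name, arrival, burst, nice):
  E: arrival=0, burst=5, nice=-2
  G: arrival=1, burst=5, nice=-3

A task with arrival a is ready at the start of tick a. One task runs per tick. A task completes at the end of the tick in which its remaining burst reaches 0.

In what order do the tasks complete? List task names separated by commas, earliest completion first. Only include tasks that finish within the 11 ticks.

completion order = E, G

t=0: vr[E=0] → run E
t=1: vr[E=512/793 G=512/793] → run E
t=2: vr[E=1024/793 G=512/793] → run G
t=3: vr[E=1024/793 G=1831424/1578863] → run G
t=4: vr[E=1024/793 G=2643456/1578863] → run E
t=5: vr[E=1536/793 G=2643456/1578863] → run G
t=6: vr[E=1536/793 G=3455488/1578863] → run E
t=7: vr[E=2048/793 G=3455488/1578863] → run G
t=8: vr[E=2048/793 G=4267520/1578863] → run E
t=9: vr[G=4267520/1578863] → run G
t=10: (idle)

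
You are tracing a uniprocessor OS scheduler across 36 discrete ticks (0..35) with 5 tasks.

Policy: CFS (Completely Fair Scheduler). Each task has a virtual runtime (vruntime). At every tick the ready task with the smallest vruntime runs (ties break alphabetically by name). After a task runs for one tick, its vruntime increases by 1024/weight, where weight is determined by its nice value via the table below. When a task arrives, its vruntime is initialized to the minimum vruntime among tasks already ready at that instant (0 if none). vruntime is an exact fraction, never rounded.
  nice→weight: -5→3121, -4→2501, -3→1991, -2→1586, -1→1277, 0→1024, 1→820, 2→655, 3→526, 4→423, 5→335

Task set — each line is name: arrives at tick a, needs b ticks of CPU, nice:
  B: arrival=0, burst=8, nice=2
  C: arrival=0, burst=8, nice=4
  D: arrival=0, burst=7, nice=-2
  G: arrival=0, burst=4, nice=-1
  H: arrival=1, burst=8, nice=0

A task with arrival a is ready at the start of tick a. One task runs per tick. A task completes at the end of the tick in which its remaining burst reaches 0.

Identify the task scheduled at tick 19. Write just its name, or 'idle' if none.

t=0: vr[B=0 C=0 D=0 G=0] → run B
t=1: vr[B=1024/655 C=0 D=0 G=0 H=0] → run C
t=2: vr[B=1024/655 C=1024/423 D=0 G=0 H=0] → run D
t=3: vr[B=1024/655 C=1024/423 D=512/793 G=0 H=0] → run G
t=4: vr[B=1024/655 C=1024/423 D=512/793 G=1024/1277 H=0] → run H
t=5: vr[B=1024/655 C=1024/423 D=512/793 G=1024/1277 H=1] → run D
t=6: vr[B=1024/655 C=1024/423 D=1024/793 G=1024/1277 H=1] → run G
t=7: vr[B=1024/655 C=1024/423 D=1024/793 G=2048/1277 H=1] → run H
t=8: vr[B=1024/655 C=1024/423 D=1024/793 G=2048/1277 H=2] → run D
t=9: vr[B=1024/655 C=1024/423 D=1536/793 G=2048/1277 H=2] → run B
t=10: vr[B=2048/655 C=1024/423 D=1536/793 G=2048/1277 H=2] → run G
t=11: vr[B=2048/655 C=1024/423 D=1536/793 G=3072/1277 H=2] → run D
t=12: vr[B=2048/655 C=1024/423 D=2048/793 G=3072/1277 H=2] → run H
t=13: vr[B=2048/655 C=1024/423 D=2048/793 G=3072/1277 H=3] → run G
t=14: vr[B=2048/655 C=1024/423 D=2048/793 H=3] → run C
t=15: vr[B=2048/655 C=2048/423 D=2048/793 H=3] → run D
t=16: vr[B=2048/655 C=2048/423 D=2560/793 H=3] → run H
t=17: vr[B=2048/655 C=2048/423 D=2560/793 H=4] → run B
t=18: vr[B=3072/655 C=2048/423 D=2560/793 H=4] → run D
t=19: vr[B=3072/655 C=2048/423 D=3072/793 H=4] → run D
t=20: vr[B=3072/655 C=2048/423 H=4] → run H
t=21: vr[B=3072/655 C=2048/423 H=5] → run B
t=22: vr[B=4096/655 C=2048/423 H=5] → run C
t=23: vr[B=4096/655 C=1024/141 H=5] → run H
t=24: vr[B=4096/655 C=1024/141 H=6] → run H
t=25: vr[B=4096/655 C=1024/141 H=7] → run B
t=26: vr[B=1024/131 C=1024/141 H=7] → run H
t=27: vr[B=1024/131 C=1024/141] → run C
t=28: vr[B=1024/131 C=4096/423] → run B
t=29: vr[B=6144/655 C=4096/423] → run B
t=30: vr[B=7168/655 C=4096/423] → run C
t=31: vr[B=7168/655 C=5120/423] → run B
t=32: vr[C=5120/423] → run C
t=33: vr[C=2048/141] → run C
t=34: vr[C=7168/423] → run C
t=35: (idle)

running at tick 19 = D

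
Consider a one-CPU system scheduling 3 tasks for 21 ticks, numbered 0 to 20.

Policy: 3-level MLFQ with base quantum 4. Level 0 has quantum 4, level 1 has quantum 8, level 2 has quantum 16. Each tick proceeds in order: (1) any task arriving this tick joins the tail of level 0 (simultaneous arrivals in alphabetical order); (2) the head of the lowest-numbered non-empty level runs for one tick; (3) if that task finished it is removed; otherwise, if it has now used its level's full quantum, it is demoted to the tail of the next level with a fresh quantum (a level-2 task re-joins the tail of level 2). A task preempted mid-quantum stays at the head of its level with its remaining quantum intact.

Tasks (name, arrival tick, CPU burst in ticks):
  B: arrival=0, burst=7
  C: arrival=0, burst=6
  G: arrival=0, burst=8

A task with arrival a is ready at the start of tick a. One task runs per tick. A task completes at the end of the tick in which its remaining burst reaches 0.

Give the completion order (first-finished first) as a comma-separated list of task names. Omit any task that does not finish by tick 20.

completion order = B, C, G

t=0: L0/L1/L2 = BCG/-/- → run B
t=1: L0/L1/L2 = BCG/-/- → run B
t=2: L0/L1/L2 = BCG/-/- → run B
t=3: L0/L1/L2 = BCG/-/- → run B
t=4: L0/L1/L2 = CG/B/- → run C
t=5: L0/L1/L2 = CG/B/- → run C
t=6: L0/L1/L2 = CG/B/- → run C
t=7: L0/L1/L2 = CG/B/- → run C
t=8: L0/L1/L2 = G/BC/- → run G
t=9: L0/L1/L2 = G/BC/- → run G
t=10: L0/L1/L2 = G/BC/- → run G
t=11: L0/L1/L2 = G/BC/- → run G
t=12: L0/L1/L2 = -/BCG/- → run B
t=13: L0/L1/L2 = -/BCG/- → run B
t=14: L0/L1/L2 = -/BCG/- → run B
t=15: L0/L1/L2 = -/CG/- → run C
t=16: L0/L1/L2 = -/CG/- → run C
t=17: L0/L1/L2 = -/G/- → run G
t=18: L0/L1/L2 = -/G/- → run G
t=19: L0/L1/L2 = -/G/- → run G
t=20: L0/L1/L2 = -/G/- → run G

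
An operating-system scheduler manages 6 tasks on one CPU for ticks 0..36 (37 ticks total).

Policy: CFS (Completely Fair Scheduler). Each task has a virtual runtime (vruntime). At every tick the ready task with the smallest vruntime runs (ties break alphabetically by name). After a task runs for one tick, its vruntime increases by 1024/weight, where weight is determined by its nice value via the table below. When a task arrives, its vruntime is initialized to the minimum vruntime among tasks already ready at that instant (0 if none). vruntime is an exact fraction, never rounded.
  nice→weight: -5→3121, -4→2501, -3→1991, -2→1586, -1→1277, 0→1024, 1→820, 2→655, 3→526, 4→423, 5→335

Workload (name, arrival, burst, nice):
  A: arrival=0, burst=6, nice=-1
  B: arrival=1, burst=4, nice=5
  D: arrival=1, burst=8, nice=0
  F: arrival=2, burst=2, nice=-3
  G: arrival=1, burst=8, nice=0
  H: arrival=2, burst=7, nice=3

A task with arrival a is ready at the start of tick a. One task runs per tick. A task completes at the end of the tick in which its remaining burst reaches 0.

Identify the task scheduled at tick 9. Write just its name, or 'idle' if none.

t=0: vr[A=0] → run A
t=1: vr[A=1024/1277 B=1024/1277 D=1024/1277 G=1024/1277] → run A
t=2: vr[A=2048/1277 B=1024/1277 D=1024/1277 F=1024/1277 G=1024/1277 H=1024/1277] → run B
t=3: vr[A=2048/1277 B=1650688/427795 D=1024/1277 F=1024/1277 G=1024/1277 H=1024/1277] → run D
t=4: vr[A=2048/1277 B=1650688/427795 D=2301/1277 F=1024/1277 G=1024/1277 H=1024/1277] → run F
t=5: vr[A=2048/1277 B=1650688/427795 D=2301/1277 F=3346432/2542507 G=1024/1277 H=1024/1277] → run G
t=6: vr[A=2048/1277 B=1650688/427795 D=2301/1277 F=3346432/2542507 G=2301/1277 H=1024/1277] → run H
t=7: vr[A=2048/1277 B=1650688/427795 D=2301/1277 F=3346432/2542507 G=2301/1277 H=923136/335851] → run F
t=8: vr[A=2048/1277 B=1650688/427795 D=2301/1277 G=2301/1277 H=923136/335851] → run A
t=9: vr[A=3072/1277 B=1650688/427795 D=2301/1277 G=2301/1277 H=923136/335851] → run D
t=10: vr[A=3072/1277 B=1650688/427795 D=3578/1277 G=2301/1277 H=923136/335851] → run G
t=11: vr[A=3072/1277 B=1650688/427795 D=3578/1277 G=3578/1277 H=923136/335851] → run A
t=12: vr[A=4096/1277 B=1650688/427795 D=3578/1277 G=3578/1277 H=923136/335851] → run H
t=13: vr[A=4096/1277 B=1650688/427795 D=3578/1277 G=3578/1277 H=1576960/335851] → run D
t=14: vr[A=4096/1277 B=1650688/427795 D=4855/1277 G=3578/1277 H=1576960/335851] → run G
t=15: vr[A=4096/1277 B=1650688/427795 D=4855/1277 G=4855/1277 H=1576960/335851] → run A
t=16: vr[A=5120/1277 B=1650688/427795 D=4855/1277 G=4855/1277 H=1576960/335851] → run D
t=17: vr[A=5120/1277 B=1650688/427795 D=6132/1277 G=4855/1277 H=1576960/335851] → run G
t=18: vr[A=5120/1277 B=1650688/427795 D=6132/1277 G=6132/1277 H=1576960/335851] → run B
t=19: vr[A=5120/1277 B=2958336/427795 D=6132/1277 G=6132/1277 H=1576960/335851] → run A
t=20: vr[B=2958336/427795 D=6132/1277 G=6132/1277 H=1576960/335851] → run H
t=21: vr[B=2958336/427795 D=6132/1277 G=6132/1277 H=2230784/335851] → run D
t=22: vr[B=2958336/427795 D=7409/1277 G=6132/1277 H=2230784/335851] → run G
t=23: vr[B=2958336/427795 D=7409/1277 G=7409/1277 H=2230784/335851] → run D
t=24: vr[B=2958336/427795 D=8686/1277 G=7409/1277 H=2230784/335851] → run G
t=25: vr[B=2958336/427795 D=8686/1277 G=8686/1277 H=2230784/335851] → run H
t=26: vr[B=2958336/427795 D=8686/1277 G=8686/1277 H=2884608/335851] → run D
t=27: vr[B=2958336/427795 D=9963/1277 G=8686/1277 H=2884608/335851] → run G
t=28: vr[B=2958336/427795 D=9963/1277 G=9963/1277 H=2884608/335851] → run B
t=29: vr[B=4265984/427795 D=9963/1277 G=9963/1277 H=2884608/335851] → run D
t=30: vr[B=4265984/427795 G=9963/1277 H=2884608/335851] → run G
t=31: vr[B=4265984/427795 H=2884608/335851] → run H
t=32: vr[B=4265984/427795 H=3538432/335851] → run B
t=33: vr[H=3538432/335851] → run H
t=34: vr[H=4192256/335851] → run H
t=35: (idle)
t=36: (idle)

running at tick 9 = D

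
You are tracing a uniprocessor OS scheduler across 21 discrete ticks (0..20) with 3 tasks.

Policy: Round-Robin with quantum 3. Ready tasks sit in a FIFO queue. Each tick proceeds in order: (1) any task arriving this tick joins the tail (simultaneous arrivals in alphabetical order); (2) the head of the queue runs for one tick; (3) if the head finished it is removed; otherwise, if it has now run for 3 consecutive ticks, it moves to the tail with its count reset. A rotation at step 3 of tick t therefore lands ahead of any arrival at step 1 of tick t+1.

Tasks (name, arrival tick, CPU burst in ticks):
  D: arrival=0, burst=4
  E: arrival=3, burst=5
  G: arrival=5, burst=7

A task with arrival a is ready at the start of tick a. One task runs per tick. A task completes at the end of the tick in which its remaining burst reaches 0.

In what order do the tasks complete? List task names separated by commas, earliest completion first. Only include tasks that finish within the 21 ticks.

t=0: queue=[D] q_used=0 → run D
t=1: queue=[D] q_used=1 → run D
t=2: queue=[D] q_used=2 → run D
t=3: queue=[D,E] q_used=0 → run D
t=4: queue=[E] q_used=0 → run E
t=5: queue=[E,G] q_used=1 → run E
t=6: queue=[E,G] q_used=2 → run E
t=7: queue=[G,E] q_used=0 → run G
t=8: queue=[G,E] q_used=1 → run G
t=9: queue=[G,E] q_used=2 → run G
t=10: queue=[E,G] q_used=0 → run E
t=11: queue=[E,G] q_used=1 → run E
t=12: queue=[G] q_used=0 → run G
t=13: queue=[G] q_used=1 → run G
t=14: queue=[G] q_used=2 → run G
t=15: queue=[G] q_used=0 → run G
t=16: (idle)
t=17: (idle)
t=18: (idle)
t=19: (idle)
t=20: (idle)

completion order = D, E, G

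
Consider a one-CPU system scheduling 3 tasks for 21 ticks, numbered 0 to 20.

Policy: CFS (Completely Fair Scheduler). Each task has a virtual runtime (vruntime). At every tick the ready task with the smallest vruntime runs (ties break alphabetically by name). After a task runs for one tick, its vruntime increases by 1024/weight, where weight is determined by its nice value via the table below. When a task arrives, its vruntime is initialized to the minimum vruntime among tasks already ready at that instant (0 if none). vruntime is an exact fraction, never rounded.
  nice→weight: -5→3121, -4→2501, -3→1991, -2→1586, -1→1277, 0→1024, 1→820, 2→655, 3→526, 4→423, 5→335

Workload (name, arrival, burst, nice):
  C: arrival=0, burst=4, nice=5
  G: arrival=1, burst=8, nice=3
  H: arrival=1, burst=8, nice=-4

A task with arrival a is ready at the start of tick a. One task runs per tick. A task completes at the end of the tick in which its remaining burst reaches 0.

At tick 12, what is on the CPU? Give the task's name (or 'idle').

running at tick 12 = C

t=0: vr[C=0] → run C
t=1: vr[C=1024/335 G=1024/335 H=1024/335] → run C
t=2: vr[C=2048/335 G=1024/335 H=1024/335] → run G
t=3: vr[C=2048/335 G=440832/88105 H=1024/335] → run H
t=4: vr[C=2048/335 G=440832/88105 H=2904064/837835] → run H
t=5: vr[C=2048/335 G=440832/88105 H=3247104/837835] → run H
t=6: vr[C=2048/335 G=440832/88105 H=3590144/837835] → run H
t=7: vr[C=2048/335 G=440832/88105 H=3933184/837835] → run H
t=8: vr[C=2048/335 G=440832/88105 H=4276224/837835] → run G
t=9: vr[C=2048/335 G=612352/88105 H=4276224/837835] → run H
t=10: vr[C=2048/335 G=612352/88105 H=4619264/837835] → run H
t=11: vr[C=2048/335 G=612352/88105 H=4962304/837835] → run H
t=12: vr[C=2048/335 G=612352/88105] → run C
t=13: vr[C=3072/335 G=612352/88105] → run G
t=14: vr[C=3072/335 G=783872/88105] → run G
t=15: vr[C=3072/335 G=955392/88105] → run C
t=16: vr[G=955392/88105] → run G
t=17: vr[G=1126912/88105] → run G
t=18: vr[G=1298432/88105] → run G
t=19: vr[G=1469952/88105] → run G
t=20: (idle)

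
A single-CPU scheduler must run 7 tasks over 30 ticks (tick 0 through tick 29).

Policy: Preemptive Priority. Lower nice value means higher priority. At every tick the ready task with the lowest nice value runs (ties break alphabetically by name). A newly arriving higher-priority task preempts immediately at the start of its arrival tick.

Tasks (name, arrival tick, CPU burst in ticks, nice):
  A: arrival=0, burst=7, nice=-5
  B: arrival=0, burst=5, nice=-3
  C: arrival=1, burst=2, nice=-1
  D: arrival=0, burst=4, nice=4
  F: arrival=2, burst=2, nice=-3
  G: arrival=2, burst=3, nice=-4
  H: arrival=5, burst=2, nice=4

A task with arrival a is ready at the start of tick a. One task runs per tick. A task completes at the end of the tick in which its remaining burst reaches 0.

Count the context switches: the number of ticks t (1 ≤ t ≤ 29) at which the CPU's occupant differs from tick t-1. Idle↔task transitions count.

context switches = 7

t=0: ready={A,B,D} → run A
t=1: ready={A,B,C,D} → run A
t=2: ready={A,B,C,D,F,G} → run A
t=3: ready={A,B,C,D,F,G} → run A
t=4: ready={A,B,C,D,F,G} → run A
t=5: ready={A,B,C,D,F,G,H} → run A
t=6: ready={A,B,C,D,F,G,H} → run A
t=7: ready={B,C,D,F,G,H} → run G
t=8: ready={B,C,D,F,G,H} → run G
t=9: ready={B,C,D,F,G,H} → run G
t=10: ready={B,C,D,F,H} → run B
t=11: ready={B,C,D,F,H} → run B
t=12: ready={B,C,D,F,H} → run B
t=13: ready={B,C,D,F,H} → run B
t=14: ready={B,C,D,F,H} → run B
t=15: ready={C,D,F,H} → run F
t=16: ready={C,D,F,H} → run F
t=17: ready={C,D,H} → run C
t=18: ready={C,D,H} → run C
t=19: ready={D,H} → run D
t=20: ready={D,H} → run D
t=21: ready={D,H} → run D
t=22: ready={D,H} → run D
t=23: ready={H} → run H
t=24: ready={H} → run H
t=25: (idle)
t=26: (idle)
t=27: (idle)
t=28: (idle)
t=29: (idle)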